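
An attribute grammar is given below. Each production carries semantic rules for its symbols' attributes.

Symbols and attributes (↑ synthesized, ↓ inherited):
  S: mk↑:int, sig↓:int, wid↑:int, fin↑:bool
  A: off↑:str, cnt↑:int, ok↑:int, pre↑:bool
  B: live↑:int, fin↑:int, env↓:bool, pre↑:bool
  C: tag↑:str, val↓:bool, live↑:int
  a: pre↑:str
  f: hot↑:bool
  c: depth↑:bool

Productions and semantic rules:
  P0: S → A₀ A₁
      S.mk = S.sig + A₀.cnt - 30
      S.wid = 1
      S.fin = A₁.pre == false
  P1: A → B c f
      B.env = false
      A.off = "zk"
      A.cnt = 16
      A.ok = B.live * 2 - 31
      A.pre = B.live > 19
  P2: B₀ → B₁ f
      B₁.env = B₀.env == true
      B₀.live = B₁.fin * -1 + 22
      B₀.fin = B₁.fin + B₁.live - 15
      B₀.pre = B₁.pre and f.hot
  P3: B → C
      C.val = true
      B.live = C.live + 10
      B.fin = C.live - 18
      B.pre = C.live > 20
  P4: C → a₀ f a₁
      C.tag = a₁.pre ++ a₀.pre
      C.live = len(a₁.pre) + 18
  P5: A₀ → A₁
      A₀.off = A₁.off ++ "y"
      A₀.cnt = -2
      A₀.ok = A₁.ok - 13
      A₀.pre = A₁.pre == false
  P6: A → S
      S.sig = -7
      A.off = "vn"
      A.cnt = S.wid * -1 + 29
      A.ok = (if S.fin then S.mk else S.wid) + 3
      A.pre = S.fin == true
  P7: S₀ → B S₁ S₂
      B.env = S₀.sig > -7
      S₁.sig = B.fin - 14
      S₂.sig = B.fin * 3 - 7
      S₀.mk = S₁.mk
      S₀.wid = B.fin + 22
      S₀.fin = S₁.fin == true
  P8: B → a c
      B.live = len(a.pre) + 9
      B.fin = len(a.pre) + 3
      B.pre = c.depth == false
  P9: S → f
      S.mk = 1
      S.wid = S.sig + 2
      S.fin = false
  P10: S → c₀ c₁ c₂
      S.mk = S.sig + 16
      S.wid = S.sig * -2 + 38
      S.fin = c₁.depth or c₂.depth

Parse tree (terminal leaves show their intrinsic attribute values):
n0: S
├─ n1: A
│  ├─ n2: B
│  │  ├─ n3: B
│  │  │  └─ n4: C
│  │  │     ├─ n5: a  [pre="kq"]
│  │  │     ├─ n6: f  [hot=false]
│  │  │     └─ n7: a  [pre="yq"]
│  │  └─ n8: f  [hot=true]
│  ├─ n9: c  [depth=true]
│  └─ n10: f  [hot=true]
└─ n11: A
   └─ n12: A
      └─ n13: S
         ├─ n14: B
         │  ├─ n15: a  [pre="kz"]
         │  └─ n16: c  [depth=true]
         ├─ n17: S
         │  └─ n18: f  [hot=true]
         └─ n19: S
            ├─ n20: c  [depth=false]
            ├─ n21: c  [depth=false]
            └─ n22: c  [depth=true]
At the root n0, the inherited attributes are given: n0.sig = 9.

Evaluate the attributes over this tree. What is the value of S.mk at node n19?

1. n0.sig = 9  [given at root]
2. n2.env = false  [false]
3. n3.env = false  [B₀.env == true]
4. n4.val = true  [true]
5. n5.pre = "kq"  [terminal]
6. n6.hot = false  [terminal]
7. n7.pre = "yq"  [terminal]
8. n4.tag = "yqkq"  [a₁.pre ++ a₀.pre]
9. n4.live = 20  [len(a₁.pre) + 18]
10. n3.live = 30  [C.live + 10]
11. n3.fin = 2  [C.live - 18]
12. n3.pre = false  [C.live > 20]
13. n8.hot = true  [terminal]
14. n2.live = 20  [B₁.fin * -1 + 22]
15. n2.fin = 17  [B₁.fin + B₁.live - 15]
16. n2.pre = false  [B₁.pre and f.hot]
17. n9.depth = true  [terminal]
18. n10.hot = true  [terminal]
19. n1.off = "zk"  ["zk"]
20. n1.cnt = 16  [16]
21. n1.ok = 9  [B.live * 2 - 31]
22. n1.pre = true  [B.live > 19]
23. n13.sig = -7  [-7]
24. n14.env = false  [S₀.sig > -7]
25. n15.pre = "kz"  [terminal]
26. n16.depth = true  [terminal]
27. n14.live = 11  [len(a.pre) + 9]
28. n14.fin = 5  [len(a.pre) + 3]
29. n14.pre = false  [c.depth == false]
30. n17.sig = -9  [B.fin - 14]
31. n18.hot = true  [terminal]
32. n17.mk = 1  [1]
33. n17.wid = -7  [S.sig + 2]
34. n17.fin = false  [false]
35. n19.sig = 8  [B.fin * 3 - 7]
36. n20.depth = false  [terminal]
37. n21.depth = false  [terminal]
38. n22.depth = true  [terminal]
39. n19.mk = 24  [S.sig + 16]
40. n19.wid = 22  [S.sig * -2 + 38]
41. n19.fin = true  [c₁.depth or c₂.depth]
42. n13.mk = 1  [S₁.mk]
43. n13.wid = 27  [B.fin + 22]
44. n13.fin = false  [S₁.fin == true]
45. n12.off = "vn"  ["vn"]
46. n12.cnt = 2  [S.wid * -1 + 29]
47. n12.ok = 30  [(if S.fin then S.mk else S.wid) + 3]
48. n12.pre = false  [S.fin == true]
49. n11.off = "vny"  [A₁.off ++ "y"]
50. n11.cnt = -2  [-2]
51. n11.ok = 17  [A₁.ok - 13]
52. n11.pre = true  [A₁.pre == false]
53. n0.mk = -5  [S.sig + A₀.cnt - 30]
54. n0.wid = 1  [1]
55. n0.fin = false  [A₁.pre == false]

24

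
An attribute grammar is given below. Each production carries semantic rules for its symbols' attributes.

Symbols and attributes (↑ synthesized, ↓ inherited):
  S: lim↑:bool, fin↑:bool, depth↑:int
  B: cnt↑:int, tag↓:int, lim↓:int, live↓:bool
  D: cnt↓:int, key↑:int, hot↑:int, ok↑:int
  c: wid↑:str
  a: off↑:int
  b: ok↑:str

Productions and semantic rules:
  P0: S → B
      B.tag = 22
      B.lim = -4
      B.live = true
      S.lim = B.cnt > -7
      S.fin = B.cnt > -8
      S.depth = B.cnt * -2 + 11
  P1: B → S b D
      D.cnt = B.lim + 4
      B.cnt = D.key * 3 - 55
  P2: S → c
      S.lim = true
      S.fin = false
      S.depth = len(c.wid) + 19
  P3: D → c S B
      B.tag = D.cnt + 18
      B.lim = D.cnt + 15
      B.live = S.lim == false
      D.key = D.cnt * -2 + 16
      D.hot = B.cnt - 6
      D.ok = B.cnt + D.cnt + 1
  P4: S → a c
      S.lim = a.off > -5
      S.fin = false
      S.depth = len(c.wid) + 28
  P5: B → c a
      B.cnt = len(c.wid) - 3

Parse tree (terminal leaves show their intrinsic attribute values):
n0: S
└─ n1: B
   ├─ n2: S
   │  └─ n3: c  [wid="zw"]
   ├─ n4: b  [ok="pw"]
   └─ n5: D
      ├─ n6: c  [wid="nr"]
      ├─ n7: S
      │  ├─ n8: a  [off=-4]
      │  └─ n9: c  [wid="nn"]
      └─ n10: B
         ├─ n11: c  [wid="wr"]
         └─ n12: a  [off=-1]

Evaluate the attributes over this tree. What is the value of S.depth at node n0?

1. n1.tag = 22  [22]
2. n1.lim = -4  [-4]
3. n1.live = true  [true]
4. n3.wid = "zw"  [terminal]
5. n2.lim = true  [true]
6. n2.fin = false  [false]
7. n2.depth = 21  [len(c.wid) + 19]
8. n4.ok = "pw"  [terminal]
9. n5.cnt = 0  [B.lim + 4]
10. n6.wid = "nr"  [terminal]
11. n8.off = -4  [terminal]
12. n9.wid = "nn"  [terminal]
13. n7.lim = true  [a.off > -5]
14. n7.fin = false  [false]
15. n7.depth = 30  [len(c.wid) + 28]
16. n10.tag = 18  [D.cnt + 18]
17. n10.lim = 15  [D.cnt + 15]
18. n10.live = false  [S.lim == false]
19. n11.wid = "wr"  [terminal]
20. n12.off = -1  [terminal]
21. n10.cnt = -1  [len(c.wid) - 3]
22. n5.key = 16  [D.cnt * -2 + 16]
23. n5.hot = -7  [B.cnt - 6]
24. n5.ok = 0  [B.cnt + D.cnt + 1]
25. n1.cnt = -7  [D.key * 3 - 55]
26. n0.lim = false  [B.cnt > -7]
27. n0.fin = true  [B.cnt > -8]
28. n0.depth = 25  [B.cnt * -2 + 11]

25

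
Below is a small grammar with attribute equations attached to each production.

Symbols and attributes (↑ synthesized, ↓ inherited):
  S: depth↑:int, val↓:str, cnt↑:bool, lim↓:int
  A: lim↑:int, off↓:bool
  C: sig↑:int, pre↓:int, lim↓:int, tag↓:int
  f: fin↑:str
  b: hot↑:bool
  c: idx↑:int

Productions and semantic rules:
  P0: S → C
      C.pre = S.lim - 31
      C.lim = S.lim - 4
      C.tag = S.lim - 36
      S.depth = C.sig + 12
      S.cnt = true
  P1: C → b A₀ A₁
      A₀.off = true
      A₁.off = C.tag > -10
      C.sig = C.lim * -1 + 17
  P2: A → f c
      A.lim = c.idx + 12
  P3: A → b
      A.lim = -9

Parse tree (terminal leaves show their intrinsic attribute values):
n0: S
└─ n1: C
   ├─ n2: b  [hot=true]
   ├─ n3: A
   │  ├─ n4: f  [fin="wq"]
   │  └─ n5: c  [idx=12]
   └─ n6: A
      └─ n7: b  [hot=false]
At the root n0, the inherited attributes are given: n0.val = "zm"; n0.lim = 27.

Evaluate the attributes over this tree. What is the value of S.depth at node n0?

6

1. n0.val = "zm"  [given at root]
2. n0.lim = 27  [given at root]
3. n1.pre = -4  [S.lim - 31]
4. n1.lim = 23  [S.lim - 4]
5. n1.tag = -9  [S.lim - 36]
6. n2.hot = true  [terminal]
7. n3.off = true  [true]
8. n4.fin = "wq"  [terminal]
9. n5.idx = 12  [terminal]
10. n3.lim = 24  [c.idx + 12]
11. n6.off = true  [C.tag > -10]
12. n7.hot = false  [terminal]
13. n6.lim = -9  [-9]
14. n1.sig = -6  [C.lim * -1 + 17]
15. n0.depth = 6  [C.sig + 12]
16. n0.cnt = true  [true]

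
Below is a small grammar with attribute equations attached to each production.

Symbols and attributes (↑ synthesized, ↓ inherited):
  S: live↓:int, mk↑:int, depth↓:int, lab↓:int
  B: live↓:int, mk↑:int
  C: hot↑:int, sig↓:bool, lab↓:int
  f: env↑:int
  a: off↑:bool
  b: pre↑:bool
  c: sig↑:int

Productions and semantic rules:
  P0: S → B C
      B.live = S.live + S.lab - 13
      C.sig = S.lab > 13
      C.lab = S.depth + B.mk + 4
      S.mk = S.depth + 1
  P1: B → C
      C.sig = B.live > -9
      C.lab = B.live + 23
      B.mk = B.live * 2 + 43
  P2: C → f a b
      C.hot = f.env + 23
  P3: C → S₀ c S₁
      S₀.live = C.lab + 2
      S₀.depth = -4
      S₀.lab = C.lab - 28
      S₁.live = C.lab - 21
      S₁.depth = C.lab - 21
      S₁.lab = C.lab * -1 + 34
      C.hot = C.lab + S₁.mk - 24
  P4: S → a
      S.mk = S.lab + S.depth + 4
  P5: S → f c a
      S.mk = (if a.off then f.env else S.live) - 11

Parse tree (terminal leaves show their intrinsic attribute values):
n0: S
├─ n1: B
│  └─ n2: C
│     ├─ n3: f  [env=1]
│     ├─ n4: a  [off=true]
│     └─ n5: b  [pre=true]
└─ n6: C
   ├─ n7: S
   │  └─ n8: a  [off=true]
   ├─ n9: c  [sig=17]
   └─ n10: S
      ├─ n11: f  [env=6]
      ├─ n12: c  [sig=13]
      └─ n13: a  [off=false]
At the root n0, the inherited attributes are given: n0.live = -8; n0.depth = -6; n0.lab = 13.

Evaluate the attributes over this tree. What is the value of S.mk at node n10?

1. n0.live = -8  [given at root]
2. n0.depth = -6  [given at root]
3. n0.lab = 13  [given at root]
4. n1.live = -8  [S.live + S.lab - 13]
5. n2.sig = true  [B.live > -9]
6. n2.lab = 15  [B.live + 23]
7. n3.env = 1  [terminal]
8. n4.off = true  [terminal]
9. n5.pre = true  [terminal]
10. n2.hot = 24  [f.env + 23]
11. n1.mk = 27  [B.live * 2 + 43]
12. n6.sig = false  [S.lab > 13]
13. n6.lab = 25  [S.depth + B.mk + 4]
14. n7.live = 27  [C.lab + 2]
15. n7.depth = -4  [-4]
16. n7.lab = -3  [C.lab - 28]
17. n8.off = true  [terminal]
18. n7.mk = -3  [S.lab + S.depth + 4]
19. n9.sig = 17  [terminal]
20. n10.live = 4  [C.lab - 21]
21. n10.depth = 4  [C.lab - 21]
22. n10.lab = 9  [C.lab * -1 + 34]
23. n11.env = 6  [terminal]
24. n12.sig = 13  [terminal]
25. n13.off = false  [terminal]
26. n10.mk = -7  [(if a.off then f.env else S.live) - 11]
27. n6.hot = -6  [C.lab + S₁.mk - 24]
28. n0.mk = -5  [S.depth + 1]

-7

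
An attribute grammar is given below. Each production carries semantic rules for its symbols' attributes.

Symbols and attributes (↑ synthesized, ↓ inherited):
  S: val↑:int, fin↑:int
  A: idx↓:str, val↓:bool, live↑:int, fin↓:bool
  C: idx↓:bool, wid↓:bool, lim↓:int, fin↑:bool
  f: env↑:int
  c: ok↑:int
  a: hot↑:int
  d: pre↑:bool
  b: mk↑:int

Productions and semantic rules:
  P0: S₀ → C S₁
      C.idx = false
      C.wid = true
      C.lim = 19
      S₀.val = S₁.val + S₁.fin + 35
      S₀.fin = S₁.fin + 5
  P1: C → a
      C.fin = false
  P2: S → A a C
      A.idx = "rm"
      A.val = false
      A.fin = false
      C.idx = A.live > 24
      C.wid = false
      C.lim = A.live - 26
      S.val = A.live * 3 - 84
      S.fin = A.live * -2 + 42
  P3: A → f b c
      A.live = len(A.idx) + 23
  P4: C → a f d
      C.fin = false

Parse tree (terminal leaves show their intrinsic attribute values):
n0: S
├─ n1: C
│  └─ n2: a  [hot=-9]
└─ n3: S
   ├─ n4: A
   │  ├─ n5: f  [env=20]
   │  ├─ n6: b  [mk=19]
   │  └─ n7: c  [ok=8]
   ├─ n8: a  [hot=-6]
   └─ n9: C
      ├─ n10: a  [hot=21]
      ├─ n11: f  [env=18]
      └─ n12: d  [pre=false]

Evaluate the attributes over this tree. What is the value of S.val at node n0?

18

1. n1.idx = false  [false]
2. n1.wid = true  [true]
3. n1.lim = 19  [19]
4. n2.hot = -9  [terminal]
5. n1.fin = false  [false]
6. n4.idx = "rm"  ["rm"]
7. n4.val = false  [false]
8. n4.fin = false  [false]
9. n5.env = 20  [terminal]
10. n6.mk = 19  [terminal]
11. n7.ok = 8  [terminal]
12. n4.live = 25  [len(A.idx) + 23]
13. n8.hot = -6  [terminal]
14. n9.idx = true  [A.live > 24]
15. n9.wid = false  [false]
16. n9.lim = -1  [A.live - 26]
17. n10.hot = 21  [terminal]
18. n11.env = 18  [terminal]
19. n12.pre = false  [terminal]
20. n9.fin = false  [false]
21. n3.val = -9  [A.live * 3 - 84]
22. n3.fin = -8  [A.live * -2 + 42]
23. n0.val = 18  [S₁.val + S₁.fin + 35]
24. n0.fin = -3  [S₁.fin + 5]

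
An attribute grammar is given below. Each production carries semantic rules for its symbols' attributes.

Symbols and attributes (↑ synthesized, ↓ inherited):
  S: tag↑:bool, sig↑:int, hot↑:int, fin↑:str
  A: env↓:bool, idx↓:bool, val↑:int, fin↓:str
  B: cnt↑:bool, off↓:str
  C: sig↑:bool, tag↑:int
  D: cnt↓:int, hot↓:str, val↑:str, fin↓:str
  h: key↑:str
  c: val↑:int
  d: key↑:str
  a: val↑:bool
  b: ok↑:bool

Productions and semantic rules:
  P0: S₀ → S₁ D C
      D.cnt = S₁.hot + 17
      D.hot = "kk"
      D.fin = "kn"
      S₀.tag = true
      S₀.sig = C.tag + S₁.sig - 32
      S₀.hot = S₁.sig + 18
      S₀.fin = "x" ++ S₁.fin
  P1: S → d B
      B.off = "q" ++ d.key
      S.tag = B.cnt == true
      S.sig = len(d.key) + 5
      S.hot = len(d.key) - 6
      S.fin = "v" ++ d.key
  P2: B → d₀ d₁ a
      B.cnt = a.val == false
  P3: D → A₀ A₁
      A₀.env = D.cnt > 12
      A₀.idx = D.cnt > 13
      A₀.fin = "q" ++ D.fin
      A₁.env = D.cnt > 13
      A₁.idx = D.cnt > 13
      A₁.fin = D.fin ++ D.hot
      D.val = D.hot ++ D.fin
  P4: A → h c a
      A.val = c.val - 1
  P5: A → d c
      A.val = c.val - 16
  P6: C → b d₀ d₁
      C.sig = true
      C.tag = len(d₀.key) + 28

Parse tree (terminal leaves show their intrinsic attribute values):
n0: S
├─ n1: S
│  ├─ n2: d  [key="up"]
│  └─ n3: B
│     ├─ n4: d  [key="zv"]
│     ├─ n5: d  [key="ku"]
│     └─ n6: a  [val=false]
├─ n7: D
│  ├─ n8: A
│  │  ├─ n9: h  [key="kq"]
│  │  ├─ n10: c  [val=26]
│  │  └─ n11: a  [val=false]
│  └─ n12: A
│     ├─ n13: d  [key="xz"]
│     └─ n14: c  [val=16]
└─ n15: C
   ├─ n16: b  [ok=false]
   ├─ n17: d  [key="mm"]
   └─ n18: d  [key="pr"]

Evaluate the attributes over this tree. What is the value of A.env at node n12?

1. n2.key = "up"  [terminal]
2. n3.off = "qup"  ["q" ++ d.key]
3. n4.key = "zv"  [terminal]
4. n5.key = "ku"  [terminal]
5. n6.val = false  [terminal]
6. n3.cnt = true  [a.val == false]
7. n1.tag = true  [B.cnt == true]
8. n1.sig = 7  [len(d.key) + 5]
9. n1.hot = -4  [len(d.key) - 6]
10. n1.fin = "vup"  ["v" ++ d.key]
11. n7.cnt = 13  [S₁.hot + 17]
12. n7.hot = "kk"  ["kk"]
13. n7.fin = "kn"  ["kn"]
14. n8.env = true  [D.cnt > 12]
15. n8.idx = false  [D.cnt > 13]
16. n8.fin = "qkn"  ["q" ++ D.fin]
17. n9.key = "kq"  [terminal]
18. n10.val = 26  [terminal]
19. n11.val = false  [terminal]
20. n8.val = 25  [c.val - 1]
21. n12.env = false  [D.cnt > 13]
22. n12.idx = false  [D.cnt > 13]
23. n12.fin = "knkk"  [D.fin ++ D.hot]
24. n13.key = "xz"  [terminal]
25. n14.val = 16  [terminal]
26. n12.val = 0  [c.val - 16]
27. n7.val = "kkkn"  [D.hot ++ D.fin]
28. n16.ok = false  [terminal]
29. n17.key = "mm"  [terminal]
30. n18.key = "pr"  [terminal]
31. n15.sig = true  [true]
32. n15.tag = 30  [len(d₀.key) + 28]
33. n0.tag = true  [true]
34. n0.sig = 5  [C.tag + S₁.sig - 32]
35. n0.hot = 25  [S₁.sig + 18]
36. n0.fin = "xvup"  ["x" ++ S₁.fin]

false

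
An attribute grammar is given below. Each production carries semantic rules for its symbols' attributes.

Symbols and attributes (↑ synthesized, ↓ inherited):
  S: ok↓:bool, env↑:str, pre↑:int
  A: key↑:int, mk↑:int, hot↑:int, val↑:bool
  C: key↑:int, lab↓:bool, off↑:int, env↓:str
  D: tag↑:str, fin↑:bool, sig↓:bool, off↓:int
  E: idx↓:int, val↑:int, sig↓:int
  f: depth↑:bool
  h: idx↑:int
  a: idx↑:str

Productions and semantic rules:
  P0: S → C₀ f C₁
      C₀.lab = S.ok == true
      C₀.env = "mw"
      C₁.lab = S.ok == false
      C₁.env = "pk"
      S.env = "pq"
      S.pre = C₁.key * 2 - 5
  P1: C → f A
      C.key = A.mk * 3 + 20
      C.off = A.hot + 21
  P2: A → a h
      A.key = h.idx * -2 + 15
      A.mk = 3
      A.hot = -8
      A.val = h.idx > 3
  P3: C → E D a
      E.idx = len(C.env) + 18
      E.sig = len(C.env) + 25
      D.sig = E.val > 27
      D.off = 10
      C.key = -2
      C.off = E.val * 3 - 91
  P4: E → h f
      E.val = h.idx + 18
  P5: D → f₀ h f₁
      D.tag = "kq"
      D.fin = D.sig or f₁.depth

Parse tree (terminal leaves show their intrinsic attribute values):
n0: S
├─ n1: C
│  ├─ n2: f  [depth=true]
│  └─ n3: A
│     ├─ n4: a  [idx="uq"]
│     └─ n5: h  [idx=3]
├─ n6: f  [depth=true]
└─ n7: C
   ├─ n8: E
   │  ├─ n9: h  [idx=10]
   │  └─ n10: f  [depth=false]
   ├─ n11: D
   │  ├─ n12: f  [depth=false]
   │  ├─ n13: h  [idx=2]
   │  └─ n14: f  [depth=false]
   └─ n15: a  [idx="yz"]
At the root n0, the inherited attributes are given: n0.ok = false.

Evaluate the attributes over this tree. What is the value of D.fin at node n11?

1. n0.ok = false  [given at root]
2. n1.lab = false  [S.ok == true]
3. n1.env = "mw"  ["mw"]
4. n2.depth = true  [terminal]
5. n4.idx = "uq"  [terminal]
6. n5.idx = 3  [terminal]
7. n3.key = 9  [h.idx * -2 + 15]
8. n3.mk = 3  [3]
9. n3.hot = -8  [-8]
10. n3.val = false  [h.idx > 3]
11. n1.key = 29  [A.mk * 3 + 20]
12. n1.off = 13  [A.hot + 21]
13. n6.depth = true  [terminal]
14. n7.lab = true  [S.ok == false]
15. n7.env = "pk"  ["pk"]
16. n8.idx = 20  [len(C.env) + 18]
17. n8.sig = 27  [len(C.env) + 25]
18. n9.idx = 10  [terminal]
19. n10.depth = false  [terminal]
20. n8.val = 28  [h.idx + 18]
21. n11.sig = true  [E.val > 27]
22. n11.off = 10  [10]
23. n12.depth = false  [terminal]
24. n13.idx = 2  [terminal]
25. n14.depth = false  [terminal]
26. n11.tag = "kq"  ["kq"]
27. n11.fin = true  [D.sig or f₁.depth]
28. n15.idx = "yz"  [terminal]
29. n7.key = -2  [-2]
30. n7.off = -7  [E.val * 3 - 91]
31. n0.env = "pq"  ["pq"]
32. n0.pre = -9  [C₁.key * 2 - 5]

true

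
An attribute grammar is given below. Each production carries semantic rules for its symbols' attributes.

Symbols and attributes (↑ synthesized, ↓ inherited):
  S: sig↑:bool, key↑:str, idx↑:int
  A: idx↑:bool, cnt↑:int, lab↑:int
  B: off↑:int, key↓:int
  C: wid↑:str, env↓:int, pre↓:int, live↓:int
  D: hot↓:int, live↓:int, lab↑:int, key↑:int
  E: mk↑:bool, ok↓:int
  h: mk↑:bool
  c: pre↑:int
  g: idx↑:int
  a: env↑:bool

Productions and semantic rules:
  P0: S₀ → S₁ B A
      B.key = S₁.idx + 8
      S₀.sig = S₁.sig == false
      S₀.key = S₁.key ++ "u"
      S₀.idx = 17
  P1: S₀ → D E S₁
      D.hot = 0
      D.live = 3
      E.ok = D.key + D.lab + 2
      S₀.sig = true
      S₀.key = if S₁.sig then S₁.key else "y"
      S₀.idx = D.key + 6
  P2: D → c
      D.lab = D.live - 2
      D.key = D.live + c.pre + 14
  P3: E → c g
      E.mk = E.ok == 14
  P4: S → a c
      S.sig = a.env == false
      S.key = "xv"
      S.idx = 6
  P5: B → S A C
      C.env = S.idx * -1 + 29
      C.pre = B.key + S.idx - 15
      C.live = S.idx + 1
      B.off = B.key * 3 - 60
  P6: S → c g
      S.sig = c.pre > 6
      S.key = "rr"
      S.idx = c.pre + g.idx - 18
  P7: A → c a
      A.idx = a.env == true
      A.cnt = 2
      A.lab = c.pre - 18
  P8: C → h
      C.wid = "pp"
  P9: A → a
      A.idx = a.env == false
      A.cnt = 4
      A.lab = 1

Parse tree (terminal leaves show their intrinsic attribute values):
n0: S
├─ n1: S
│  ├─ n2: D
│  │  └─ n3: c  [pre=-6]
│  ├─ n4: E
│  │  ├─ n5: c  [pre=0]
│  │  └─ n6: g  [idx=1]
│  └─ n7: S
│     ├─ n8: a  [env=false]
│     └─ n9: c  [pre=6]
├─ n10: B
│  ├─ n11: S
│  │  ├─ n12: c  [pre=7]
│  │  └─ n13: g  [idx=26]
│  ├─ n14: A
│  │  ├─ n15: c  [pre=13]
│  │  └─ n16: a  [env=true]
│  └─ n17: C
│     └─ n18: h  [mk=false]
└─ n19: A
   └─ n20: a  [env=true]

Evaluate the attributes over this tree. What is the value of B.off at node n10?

15

1. n2.hot = 0  [0]
2. n2.live = 3  [3]
3. n3.pre = -6  [terminal]
4. n2.lab = 1  [D.live - 2]
5. n2.key = 11  [D.live + c.pre + 14]
6. n4.ok = 14  [D.key + D.lab + 2]
7. n5.pre = 0  [terminal]
8. n6.idx = 1  [terminal]
9. n4.mk = true  [E.ok == 14]
10. n8.env = false  [terminal]
11. n9.pre = 6  [terminal]
12. n7.sig = true  [a.env == false]
13. n7.key = "xv"  ["xv"]
14. n7.idx = 6  [6]
15. n1.sig = true  [true]
16. n1.key = "xv"  [if S₁.sig then S₁.key else "y"]
17. n1.idx = 17  [D.key + 6]
18. n10.key = 25  [S₁.idx + 8]
19. n12.pre = 7  [terminal]
20. n13.idx = 26  [terminal]
21. n11.sig = true  [c.pre > 6]
22. n11.key = "rr"  ["rr"]
23. n11.idx = 15  [c.pre + g.idx - 18]
24. n15.pre = 13  [terminal]
25. n16.env = true  [terminal]
26. n14.idx = true  [a.env == true]
27. n14.cnt = 2  [2]
28. n14.lab = -5  [c.pre - 18]
29. n17.env = 14  [S.idx * -1 + 29]
30. n17.pre = 25  [B.key + S.idx - 15]
31. n17.live = 16  [S.idx + 1]
32. n18.mk = false  [terminal]
33. n17.wid = "pp"  ["pp"]
34. n10.off = 15  [B.key * 3 - 60]
35. n20.env = true  [terminal]
36. n19.idx = false  [a.env == false]
37. n19.cnt = 4  [4]
38. n19.lab = 1  [1]
39. n0.sig = false  [S₁.sig == false]
40. n0.key = "xvu"  [S₁.key ++ "u"]
41. n0.idx = 17  [17]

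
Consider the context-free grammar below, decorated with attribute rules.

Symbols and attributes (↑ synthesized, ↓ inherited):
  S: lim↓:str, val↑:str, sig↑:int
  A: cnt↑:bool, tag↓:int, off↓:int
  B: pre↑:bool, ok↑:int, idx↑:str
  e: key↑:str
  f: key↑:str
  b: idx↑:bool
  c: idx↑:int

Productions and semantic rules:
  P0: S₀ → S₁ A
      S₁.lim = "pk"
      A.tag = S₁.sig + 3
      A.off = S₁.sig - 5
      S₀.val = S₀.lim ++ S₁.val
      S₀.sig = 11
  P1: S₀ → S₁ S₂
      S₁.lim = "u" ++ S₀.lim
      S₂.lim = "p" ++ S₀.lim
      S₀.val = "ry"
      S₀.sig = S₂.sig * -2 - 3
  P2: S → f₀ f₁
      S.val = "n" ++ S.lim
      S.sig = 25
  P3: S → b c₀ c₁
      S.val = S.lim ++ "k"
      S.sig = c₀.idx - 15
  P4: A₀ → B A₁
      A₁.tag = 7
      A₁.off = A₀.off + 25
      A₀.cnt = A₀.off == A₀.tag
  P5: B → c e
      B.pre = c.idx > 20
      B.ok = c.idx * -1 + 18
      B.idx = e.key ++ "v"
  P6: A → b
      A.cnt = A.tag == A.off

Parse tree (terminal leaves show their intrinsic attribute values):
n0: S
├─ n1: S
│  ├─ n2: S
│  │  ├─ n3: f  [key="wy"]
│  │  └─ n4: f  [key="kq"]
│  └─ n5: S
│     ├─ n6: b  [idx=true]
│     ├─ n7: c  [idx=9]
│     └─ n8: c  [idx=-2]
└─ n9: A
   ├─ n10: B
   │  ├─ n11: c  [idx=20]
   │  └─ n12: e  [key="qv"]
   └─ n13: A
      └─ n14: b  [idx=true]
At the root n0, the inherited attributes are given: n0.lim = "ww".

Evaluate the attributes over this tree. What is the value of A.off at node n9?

4

1. n0.lim = "ww"  [given at root]
2. n1.lim = "pk"  ["pk"]
3. n2.lim = "upk"  ["u" ++ S₀.lim]
4. n3.key = "wy"  [terminal]
5. n4.key = "kq"  [terminal]
6. n2.val = "nupk"  ["n" ++ S.lim]
7. n2.sig = 25  [25]
8. n5.lim = "ppk"  ["p" ++ S₀.lim]
9. n6.idx = true  [terminal]
10. n7.idx = 9  [terminal]
11. n8.idx = -2  [terminal]
12. n5.val = "ppkk"  [S.lim ++ "k"]
13. n5.sig = -6  [c₀.idx - 15]
14. n1.val = "ry"  ["ry"]
15. n1.sig = 9  [S₂.sig * -2 - 3]
16. n9.tag = 12  [S₁.sig + 3]
17. n9.off = 4  [S₁.sig - 5]
18. n11.idx = 20  [terminal]
19. n12.key = "qv"  [terminal]
20. n10.pre = false  [c.idx > 20]
21. n10.ok = -2  [c.idx * -1 + 18]
22. n10.idx = "qvv"  [e.key ++ "v"]
23. n13.tag = 7  [7]
24. n13.off = 29  [A₀.off + 25]
25. n14.idx = true  [terminal]
26. n13.cnt = false  [A.tag == A.off]
27. n9.cnt = false  [A₀.off == A₀.tag]
28. n0.val = "wwry"  [S₀.lim ++ S₁.val]
29. n0.sig = 11  [11]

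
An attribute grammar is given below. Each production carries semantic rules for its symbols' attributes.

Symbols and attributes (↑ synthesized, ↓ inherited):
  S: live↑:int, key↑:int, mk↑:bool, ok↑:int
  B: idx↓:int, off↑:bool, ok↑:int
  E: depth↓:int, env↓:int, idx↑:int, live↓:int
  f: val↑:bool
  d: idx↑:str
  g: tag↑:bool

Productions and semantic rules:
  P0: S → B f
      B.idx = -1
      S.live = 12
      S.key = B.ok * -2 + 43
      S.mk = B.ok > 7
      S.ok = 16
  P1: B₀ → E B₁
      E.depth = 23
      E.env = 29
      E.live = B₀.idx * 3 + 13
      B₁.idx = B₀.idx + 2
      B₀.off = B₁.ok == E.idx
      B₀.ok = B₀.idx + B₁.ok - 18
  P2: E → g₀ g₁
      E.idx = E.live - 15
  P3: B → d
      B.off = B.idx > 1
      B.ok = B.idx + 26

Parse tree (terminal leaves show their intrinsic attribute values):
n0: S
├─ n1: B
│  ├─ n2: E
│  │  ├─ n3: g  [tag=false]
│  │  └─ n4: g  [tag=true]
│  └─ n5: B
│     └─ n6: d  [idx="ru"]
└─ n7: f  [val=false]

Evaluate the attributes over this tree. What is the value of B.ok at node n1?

8

1. n1.idx = -1  [-1]
2. n2.depth = 23  [23]
3. n2.env = 29  [29]
4. n2.live = 10  [B₀.idx * 3 + 13]
5. n3.tag = false  [terminal]
6. n4.tag = true  [terminal]
7. n2.idx = -5  [E.live - 15]
8. n5.idx = 1  [B₀.idx + 2]
9. n6.idx = "ru"  [terminal]
10. n5.off = false  [B.idx > 1]
11. n5.ok = 27  [B.idx + 26]
12. n1.off = false  [B₁.ok == E.idx]
13. n1.ok = 8  [B₀.idx + B₁.ok - 18]
14. n7.val = false  [terminal]
15. n0.live = 12  [12]
16. n0.key = 27  [B.ok * -2 + 43]
17. n0.mk = true  [B.ok > 7]
18. n0.ok = 16  [16]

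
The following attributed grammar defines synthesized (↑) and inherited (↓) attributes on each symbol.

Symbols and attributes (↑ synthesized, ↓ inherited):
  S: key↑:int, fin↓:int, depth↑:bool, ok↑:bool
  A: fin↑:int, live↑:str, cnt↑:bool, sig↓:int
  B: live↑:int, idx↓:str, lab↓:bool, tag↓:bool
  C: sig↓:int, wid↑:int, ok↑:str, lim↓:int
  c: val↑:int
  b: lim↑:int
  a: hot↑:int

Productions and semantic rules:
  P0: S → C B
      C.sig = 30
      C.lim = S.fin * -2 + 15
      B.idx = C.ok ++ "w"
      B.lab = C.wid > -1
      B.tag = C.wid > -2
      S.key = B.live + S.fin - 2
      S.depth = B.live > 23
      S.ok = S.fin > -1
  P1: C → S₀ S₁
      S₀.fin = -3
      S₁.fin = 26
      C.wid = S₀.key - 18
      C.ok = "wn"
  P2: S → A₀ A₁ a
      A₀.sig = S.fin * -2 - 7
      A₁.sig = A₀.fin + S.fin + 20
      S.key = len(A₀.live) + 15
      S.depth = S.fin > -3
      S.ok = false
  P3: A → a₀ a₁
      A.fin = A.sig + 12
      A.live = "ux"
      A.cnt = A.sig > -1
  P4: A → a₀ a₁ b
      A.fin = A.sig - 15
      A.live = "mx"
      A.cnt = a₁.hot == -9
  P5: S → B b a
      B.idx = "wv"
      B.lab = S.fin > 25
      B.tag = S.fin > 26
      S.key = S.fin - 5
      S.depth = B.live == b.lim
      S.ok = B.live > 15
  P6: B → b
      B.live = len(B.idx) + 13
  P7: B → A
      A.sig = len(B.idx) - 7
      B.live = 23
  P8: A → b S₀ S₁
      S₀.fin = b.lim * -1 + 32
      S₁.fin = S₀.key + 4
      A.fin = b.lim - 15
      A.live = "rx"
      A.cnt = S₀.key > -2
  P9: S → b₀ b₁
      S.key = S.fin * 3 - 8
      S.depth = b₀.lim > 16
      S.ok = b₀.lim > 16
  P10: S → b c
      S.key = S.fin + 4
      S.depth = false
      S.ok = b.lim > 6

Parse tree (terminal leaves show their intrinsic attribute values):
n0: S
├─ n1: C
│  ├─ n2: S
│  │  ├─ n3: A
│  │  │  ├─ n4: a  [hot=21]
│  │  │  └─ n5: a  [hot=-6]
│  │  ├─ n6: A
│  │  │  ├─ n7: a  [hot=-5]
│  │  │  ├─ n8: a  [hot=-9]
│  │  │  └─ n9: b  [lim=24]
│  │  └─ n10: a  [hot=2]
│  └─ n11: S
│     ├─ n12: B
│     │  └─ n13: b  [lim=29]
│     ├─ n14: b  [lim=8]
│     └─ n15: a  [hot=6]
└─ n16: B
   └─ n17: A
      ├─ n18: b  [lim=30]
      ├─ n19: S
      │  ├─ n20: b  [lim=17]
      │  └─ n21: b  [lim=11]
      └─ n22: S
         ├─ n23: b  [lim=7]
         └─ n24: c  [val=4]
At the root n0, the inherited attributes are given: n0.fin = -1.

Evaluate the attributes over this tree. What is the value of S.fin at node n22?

2

1. n0.fin = -1  [given at root]
2. n1.sig = 30  [30]
3. n1.lim = 17  [S.fin * -2 + 15]
4. n2.fin = -3  [-3]
5. n3.sig = -1  [S.fin * -2 - 7]
6. n4.hot = 21  [terminal]
7. n5.hot = -6  [terminal]
8. n3.fin = 11  [A.sig + 12]
9. n3.live = "ux"  ["ux"]
10. n3.cnt = false  [A.sig > -1]
11. n6.sig = 28  [A₀.fin + S.fin + 20]
12. n7.hot = -5  [terminal]
13. n8.hot = -9  [terminal]
14. n9.lim = 24  [terminal]
15. n6.fin = 13  [A.sig - 15]
16. n6.live = "mx"  ["mx"]
17. n6.cnt = true  [a₁.hot == -9]
18. n10.hot = 2  [terminal]
19. n2.key = 17  [len(A₀.live) + 15]
20. n2.depth = false  [S.fin > -3]
21. n2.ok = false  [false]
22. n11.fin = 26  [26]
23. n12.idx = "wv"  ["wv"]
24. n12.lab = true  [S.fin > 25]
25. n12.tag = false  [S.fin > 26]
26. n13.lim = 29  [terminal]
27. n12.live = 15  [len(B.idx) + 13]
28. n14.lim = 8  [terminal]
29. n15.hot = 6  [terminal]
30. n11.key = 21  [S.fin - 5]
31. n11.depth = false  [B.live == b.lim]
32. n11.ok = false  [B.live > 15]
33. n1.wid = -1  [S₀.key - 18]
34. n1.ok = "wn"  ["wn"]
35. n16.idx = "wnw"  [C.ok ++ "w"]
36. n16.lab = false  [C.wid > -1]
37. n16.tag = true  [C.wid > -2]
38. n17.sig = -4  [len(B.idx) - 7]
39. n18.lim = 30  [terminal]
40. n19.fin = 2  [b.lim * -1 + 32]
41. n20.lim = 17  [terminal]
42. n21.lim = 11  [terminal]
43. n19.key = -2  [S.fin * 3 - 8]
44. n19.depth = true  [b₀.lim > 16]
45. n19.ok = true  [b₀.lim > 16]
46. n22.fin = 2  [S₀.key + 4]
47. n23.lim = 7  [terminal]
48. n24.val = 4  [terminal]
49. n22.key = 6  [S.fin + 4]
50. n22.depth = false  [false]
51. n22.ok = true  [b.lim > 6]
52. n17.fin = 15  [b.lim - 15]
53. n17.live = "rx"  ["rx"]
54. n17.cnt = false  [S₀.key > -2]
55. n16.live = 23  [23]
56. n0.key = 20  [B.live + S.fin - 2]
57. n0.depth = false  [B.live > 23]
58. n0.ok = false  [S.fin > -1]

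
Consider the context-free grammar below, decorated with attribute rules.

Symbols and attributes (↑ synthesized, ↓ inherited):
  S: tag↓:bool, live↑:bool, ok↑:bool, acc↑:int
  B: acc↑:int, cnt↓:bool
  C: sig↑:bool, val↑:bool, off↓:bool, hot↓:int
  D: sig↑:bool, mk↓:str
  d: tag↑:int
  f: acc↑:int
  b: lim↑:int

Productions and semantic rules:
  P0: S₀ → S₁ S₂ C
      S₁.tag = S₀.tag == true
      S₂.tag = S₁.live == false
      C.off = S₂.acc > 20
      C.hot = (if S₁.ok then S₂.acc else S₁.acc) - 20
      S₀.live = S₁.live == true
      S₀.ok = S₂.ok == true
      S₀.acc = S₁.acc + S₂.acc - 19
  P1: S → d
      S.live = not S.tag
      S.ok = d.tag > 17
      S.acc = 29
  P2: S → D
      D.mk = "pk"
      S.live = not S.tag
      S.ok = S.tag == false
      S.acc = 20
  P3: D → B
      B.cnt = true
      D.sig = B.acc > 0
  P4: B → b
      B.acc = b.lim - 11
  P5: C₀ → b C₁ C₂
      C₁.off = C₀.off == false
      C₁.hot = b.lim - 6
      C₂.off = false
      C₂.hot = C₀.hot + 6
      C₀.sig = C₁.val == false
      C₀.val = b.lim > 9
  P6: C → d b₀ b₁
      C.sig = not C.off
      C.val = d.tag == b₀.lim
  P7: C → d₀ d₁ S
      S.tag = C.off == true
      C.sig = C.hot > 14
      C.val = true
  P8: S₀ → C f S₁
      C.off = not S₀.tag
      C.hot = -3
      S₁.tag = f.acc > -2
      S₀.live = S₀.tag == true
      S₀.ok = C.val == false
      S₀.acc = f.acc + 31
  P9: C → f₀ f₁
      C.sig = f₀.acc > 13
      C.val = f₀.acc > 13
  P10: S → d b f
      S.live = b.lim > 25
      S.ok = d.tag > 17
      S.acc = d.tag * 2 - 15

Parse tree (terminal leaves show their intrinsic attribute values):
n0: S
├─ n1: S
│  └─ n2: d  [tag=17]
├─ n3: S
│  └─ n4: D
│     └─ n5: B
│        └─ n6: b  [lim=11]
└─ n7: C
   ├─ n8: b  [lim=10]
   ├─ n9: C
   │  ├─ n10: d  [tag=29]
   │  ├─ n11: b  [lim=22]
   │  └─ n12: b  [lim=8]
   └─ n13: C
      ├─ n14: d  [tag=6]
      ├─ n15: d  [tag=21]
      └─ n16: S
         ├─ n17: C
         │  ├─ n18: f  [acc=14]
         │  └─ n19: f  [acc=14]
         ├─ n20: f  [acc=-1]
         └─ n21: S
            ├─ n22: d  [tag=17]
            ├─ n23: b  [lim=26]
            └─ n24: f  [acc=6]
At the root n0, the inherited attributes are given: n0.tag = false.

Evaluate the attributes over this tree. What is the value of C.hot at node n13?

15

1. n0.tag = false  [given at root]
2. n1.tag = false  [S₀.tag == true]
3. n2.tag = 17  [terminal]
4. n1.live = true  [not S.tag]
5. n1.ok = false  [d.tag > 17]
6. n1.acc = 29  [29]
7. n3.tag = false  [S₁.live == false]
8. n4.mk = "pk"  ["pk"]
9. n5.cnt = true  [true]
10. n6.lim = 11  [terminal]
11. n5.acc = 0  [b.lim - 11]
12. n4.sig = false  [B.acc > 0]
13. n3.live = true  [not S.tag]
14. n3.ok = true  [S.tag == false]
15. n3.acc = 20  [20]
16. n7.off = false  [S₂.acc > 20]
17. n7.hot = 9  [(if S₁.ok then S₂.acc else S₁.acc) - 20]
18. n8.lim = 10  [terminal]
19. n9.off = true  [C₀.off == false]
20. n9.hot = 4  [b.lim - 6]
21. n10.tag = 29  [terminal]
22. n11.lim = 22  [terminal]
23. n12.lim = 8  [terminal]
24. n9.sig = false  [not C.off]
25. n9.val = false  [d.tag == b₀.lim]
26. n13.off = false  [false]
27. n13.hot = 15  [C₀.hot + 6]
28. n14.tag = 6  [terminal]
29. n15.tag = 21  [terminal]
30. n16.tag = false  [C.off == true]
31. n17.off = true  [not S₀.tag]
32. n17.hot = -3  [-3]
33. n18.acc = 14  [terminal]
34. n19.acc = 14  [terminal]
35. n17.sig = true  [f₀.acc > 13]
36. n17.val = true  [f₀.acc > 13]
37. n20.acc = -1  [terminal]
38. n21.tag = true  [f.acc > -2]
39. n22.tag = 17  [terminal]
40. n23.lim = 26  [terminal]
41. n24.acc = 6  [terminal]
42. n21.live = true  [b.lim > 25]
43. n21.ok = false  [d.tag > 17]
44. n21.acc = 19  [d.tag * 2 - 15]
45. n16.live = false  [S₀.tag == true]
46. n16.ok = false  [C.val == false]
47. n16.acc = 30  [f.acc + 31]
48. n13.sig = true  [C.hot > 14]
49. n13.val = true  [true]
50. n7.sig = true  [C₁.val == false]
51. n7.val = true  [b.lim > 9]
52. n0.live = true  [S₁.live == true]
53. n0.ok = true  [S₂.ok == true]
54. n0.acc = 30  [S₁.acc + S₂.acc - 19]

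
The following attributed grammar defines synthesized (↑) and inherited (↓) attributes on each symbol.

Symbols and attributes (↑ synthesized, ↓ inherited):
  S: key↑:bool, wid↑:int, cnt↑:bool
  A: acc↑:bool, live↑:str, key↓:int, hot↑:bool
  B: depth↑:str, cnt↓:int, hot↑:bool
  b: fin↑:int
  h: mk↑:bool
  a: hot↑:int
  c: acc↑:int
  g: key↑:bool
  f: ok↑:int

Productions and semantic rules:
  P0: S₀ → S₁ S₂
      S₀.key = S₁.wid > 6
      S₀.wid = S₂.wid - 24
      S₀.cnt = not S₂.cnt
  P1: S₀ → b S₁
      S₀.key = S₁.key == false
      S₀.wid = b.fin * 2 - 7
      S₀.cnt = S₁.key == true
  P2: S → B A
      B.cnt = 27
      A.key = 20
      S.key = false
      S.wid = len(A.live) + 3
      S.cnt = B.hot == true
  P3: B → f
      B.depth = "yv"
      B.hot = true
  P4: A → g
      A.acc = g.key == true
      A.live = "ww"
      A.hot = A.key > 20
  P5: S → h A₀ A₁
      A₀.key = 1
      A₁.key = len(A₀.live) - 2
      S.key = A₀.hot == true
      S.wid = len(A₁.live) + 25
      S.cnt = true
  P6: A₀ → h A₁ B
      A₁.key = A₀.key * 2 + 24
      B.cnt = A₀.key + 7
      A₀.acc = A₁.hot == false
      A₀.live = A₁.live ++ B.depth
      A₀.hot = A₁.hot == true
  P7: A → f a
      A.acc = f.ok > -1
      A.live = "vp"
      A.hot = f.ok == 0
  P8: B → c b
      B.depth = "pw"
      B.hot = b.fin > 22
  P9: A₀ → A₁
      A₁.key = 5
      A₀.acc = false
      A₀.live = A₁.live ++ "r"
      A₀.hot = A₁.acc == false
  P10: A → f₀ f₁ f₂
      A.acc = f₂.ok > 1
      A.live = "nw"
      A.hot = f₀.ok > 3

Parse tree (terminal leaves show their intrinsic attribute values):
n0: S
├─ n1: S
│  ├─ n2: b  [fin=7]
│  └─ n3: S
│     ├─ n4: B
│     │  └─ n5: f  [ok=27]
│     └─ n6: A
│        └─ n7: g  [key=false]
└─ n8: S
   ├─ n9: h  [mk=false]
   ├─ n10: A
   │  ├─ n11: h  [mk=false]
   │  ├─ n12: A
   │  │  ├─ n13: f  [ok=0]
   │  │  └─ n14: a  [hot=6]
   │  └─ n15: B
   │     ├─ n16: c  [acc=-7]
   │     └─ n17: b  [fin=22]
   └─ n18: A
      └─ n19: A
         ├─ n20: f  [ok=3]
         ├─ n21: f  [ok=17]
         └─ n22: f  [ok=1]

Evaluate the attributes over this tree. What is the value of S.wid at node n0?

1. n2.fin = 7  [terminal]
2. n4.cnt = 27  [27]
3. n5.ok = 27  [terminal]
4. n4.depth = "yv"  ["yv"]
5. n4.hot = true  [true]
6. n6.key = 20  [20]
7. n7.key = false  [terminal]
8. n6.acc = false  [g.key == true]
9. n6.live = "ww"  ["ww"]
10. n6.hot = false  [A.key > 20]
11. n3.key = false  [false]
12. n3.wid = 5  [len(A.live) + 3]
13. n3.cnt = true  [B.hot == true]
14. n1.key = true  [S₁.key == false]
15. n1.wid = 7  [b.fin * 2 - 7]
16. n1.cnt = false  [S₁.key == true]
17. n9.mk = false  [terminal]
18. n10.key = 1  [1]
19. n11.mk = false  [terminal]
20. n12.key = 26  [A₀.key * 2 + 24]
21. n13.ok = 0  [terminal]
22. n14.hot = 6  [terminal]
23. n12.acc = true  [f.ok > -1]
24. n12.live = "vp"  ["vp"]
25. n12.hot = true  [f.ok == 0]
26. n15.cnt = 8  [A₀.key + 7]
27. n16.acc = -7  [terminal]
28. n17.fin = 22  [terminal]
29. n15.depth = "pw"  ["pw"]
30. n15.hot = false  [b.fin > 22]
31. n10.acc = false  [A₁.hot == false]
32. n10.live = "vppw"  [A₁.live ++ B.depth]
33. n10.hot = true  [A₁.hot == true]
34. n18.key = 2  [len(A₀.live) - 2]
35. n19.key = 5  [5]
36. n20.ok = 3  [terminal]
37. n21.ok = 17  [terminal]
38. n22.ok = 1  [terminal]
39. n19.acc = false  [f₂.ok > 1]
40. n19.live = "nw"  ["nw"]
41. n19.hot = false  [f₀.ok > 3]
42. n18.acc = false  [false]
43. n18.live = "nwr"  [A₁.live ++ "r"]
44. n18.hot = true  [A₁.acc == false]
45. n8.key = true  [A₀.hot == true]
46. n8.wid = 28  [len(A₁.live) + 25]
47. n8.cnt = true  [true]
48. n0.key = true  [S₁.wid > 6]
49. n0.wid = 4  [S₂.wid - 24]
50. n0.cnt = false  [not S₂.cnt]

4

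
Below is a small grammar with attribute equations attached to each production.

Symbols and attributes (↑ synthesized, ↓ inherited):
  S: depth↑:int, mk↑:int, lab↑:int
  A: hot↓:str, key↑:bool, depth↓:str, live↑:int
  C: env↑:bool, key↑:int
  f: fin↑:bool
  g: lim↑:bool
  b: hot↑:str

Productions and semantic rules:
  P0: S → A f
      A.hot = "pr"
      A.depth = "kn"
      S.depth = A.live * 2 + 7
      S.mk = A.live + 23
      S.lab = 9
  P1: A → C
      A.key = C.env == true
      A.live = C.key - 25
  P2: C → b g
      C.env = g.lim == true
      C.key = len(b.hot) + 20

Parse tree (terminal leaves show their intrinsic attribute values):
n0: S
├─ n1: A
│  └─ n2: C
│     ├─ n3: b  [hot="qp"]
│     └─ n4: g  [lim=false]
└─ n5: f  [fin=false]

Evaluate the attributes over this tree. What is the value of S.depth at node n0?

1

1. n1.hot = "pr"  ["pr"]
2. n1.depth = "kn"  ["kn"]
3. n3.hot = "qp"  [terminal]
4. n4.lim = false  [terminal]
5. n2.env = false  [g.lim == true]
6. n2.key = 22  [len(b.hot) + 20]
7. n1.key = false  [C.env == true]
8. n1.live = -3  [C.key - 25]
9. n5.fin = false  [terminal]
10. n0.depth = 1  [A.live * 2 + 7]
11. n0.mk = 20  [A.live + 23]
12. n0.lab = 9  [9]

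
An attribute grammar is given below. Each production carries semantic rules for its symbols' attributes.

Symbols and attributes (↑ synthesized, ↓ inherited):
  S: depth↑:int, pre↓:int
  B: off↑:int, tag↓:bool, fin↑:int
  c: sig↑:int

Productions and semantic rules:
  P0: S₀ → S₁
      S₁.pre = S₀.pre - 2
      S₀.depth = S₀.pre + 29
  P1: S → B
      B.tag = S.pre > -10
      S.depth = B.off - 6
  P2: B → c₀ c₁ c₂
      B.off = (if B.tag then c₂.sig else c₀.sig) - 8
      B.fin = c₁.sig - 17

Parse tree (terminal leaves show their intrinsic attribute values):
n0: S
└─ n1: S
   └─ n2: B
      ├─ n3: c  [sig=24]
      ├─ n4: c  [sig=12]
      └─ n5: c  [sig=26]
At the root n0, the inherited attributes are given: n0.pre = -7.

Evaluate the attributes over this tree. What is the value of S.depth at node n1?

12

1. n0.pre = -7  [given at root]
2. n1.pre = -9  [S₀.pre - 2]
3. n2.tag = true  [S.pre > -10]
4. n3.sig = 24  [terminal]
5. n4.sig = 12  [terminal]
6. n5.sig = 26  [terminal]
7. n2.off = 18  [(if B.tag then c₂.sig else c₀.sig) - 8]
8. n2.fin = -5  [c₁.sig - 17]
9. n1.depth = 12  [B.off - 6]
10. n0.depth = 22  [S₀.pre + 29]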